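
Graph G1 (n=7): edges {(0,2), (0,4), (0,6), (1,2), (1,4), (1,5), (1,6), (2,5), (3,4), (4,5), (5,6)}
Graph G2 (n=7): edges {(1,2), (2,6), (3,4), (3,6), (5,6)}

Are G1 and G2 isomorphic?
No, not isomorphic

The graphs are NOT isomorphic.

Connected components of G1: 1 component(s) with vertex sets [[0, 1, 2, 3, 4, 5, 6]], sizes [7].
Connected components of G2: 2 component(s) with vertex sets [[0], [1, 2, 3, 4, 5, 6]], sizes [1, 6].
The number of connected components (and the multiset of component sizes) is an isomorphism invariant — an isomorphism maps each component of G1 bijectively onto a component of G2. Since G1 has 1 component(s) and G2 has 2, they cannot be isomorphic.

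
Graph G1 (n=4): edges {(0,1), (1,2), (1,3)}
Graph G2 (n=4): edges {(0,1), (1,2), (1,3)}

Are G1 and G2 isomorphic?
Yes, isomorphic

The graphs are isomorphic.
One valid mapping φ: V(G1) → V(G2): 0→3, 1→1, 2→0, 3→2

Verify φ preserves adjacency — for each edge of G1, its image is an edge of G2:
  (0,1) → (φ(0),φ(1)) = (1,3) ∈ E(G2) ✓
  (1,2) → (φ(1),φ(2)) = (0,1) ∈ E(G2) ✓
  (1,3) → (φ(1),φ(3)) = (1,2) ∈ E(G2) ✓
All 3 edges of G1 map to edges of G2, and |E(G1)| = |E(G2)| = 3, so φ is a bijection on edges as well as vertices. Hence G1 ≅ G2.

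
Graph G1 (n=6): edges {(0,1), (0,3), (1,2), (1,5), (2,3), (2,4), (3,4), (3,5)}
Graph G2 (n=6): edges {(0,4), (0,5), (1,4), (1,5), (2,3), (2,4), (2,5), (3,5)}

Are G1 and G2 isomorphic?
Yes, isomorphic

The graphs are isomorphic.
One valid mapping φ: V(G1) → V(G2): 0→1, 1→4, 2→2, 3→5, 4→3, 5→0

Verify φ preserves adjacency — for each edge of G1, its image is an edge of G2:
  (0,1) → (φ(0),φ(1)) = (1,4) ∈ E(G2) ✓
  (0,3) → (φ(0),φ(3)) = (1,5) ∈ E(G2) ✓
  (1,2) → (φ(1),φ(2)) = (2,4) ∈ E(G2) ✓
  (1,5) → (φ(1),φ(5)) = (0,4) ∈ E(G2) ✓
  (2,3) → (φ(2),φ(3)) = (2,5) ∈ E(G2) ✓
  (2,4) → (φ(2),φ(4)) = (2,3) ∈ E(G2) ✓
  (3,4) → (φ(3),φ(4)) = (3,5) ∈ E(G2) ✓
  (3,5) → (φ(3),φ(5)) = (0,5) ∈ E(G2) ✓
All 8 edges of G1 map to edges of G2, and |E(G1)| = |E(G2)| = 8, so φ is a bijection on edges as well as vertices. Hence G1 ≅ G2.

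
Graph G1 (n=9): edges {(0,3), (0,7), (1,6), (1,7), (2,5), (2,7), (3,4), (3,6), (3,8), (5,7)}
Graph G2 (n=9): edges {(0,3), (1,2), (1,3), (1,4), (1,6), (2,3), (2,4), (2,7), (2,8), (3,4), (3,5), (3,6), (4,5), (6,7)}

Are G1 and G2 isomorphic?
No, not isomorphic

The graphs are NOT isomorphic.

Degrees in G1: deg(0)=2, deg(1)=2, deg(2)=2, deg(3)=4, deg(4)=1, deg(5)=2, deg(6)=2, deg(7)=4, deg(8)=1.
Sorted degree sequence of G1: [4, 4, 2, 2, 2, 2, 2, 1, 1].
Degrees in G2: deg(0)=1, deg(1)=4, deg(2)=5, deg(3)=6, deg(4)=4, deg(5)=2, deg(6)=3, deg(7)=2, deg(8)=1.
Sorted degree sequence of G2: [6, 5, 4, 4, 3, 2, 2, 1, 1].
The (sorted) degree sequence is an isomorphism invariant, so since G1 and G2 have different degree sequences they cannot be isomorphic.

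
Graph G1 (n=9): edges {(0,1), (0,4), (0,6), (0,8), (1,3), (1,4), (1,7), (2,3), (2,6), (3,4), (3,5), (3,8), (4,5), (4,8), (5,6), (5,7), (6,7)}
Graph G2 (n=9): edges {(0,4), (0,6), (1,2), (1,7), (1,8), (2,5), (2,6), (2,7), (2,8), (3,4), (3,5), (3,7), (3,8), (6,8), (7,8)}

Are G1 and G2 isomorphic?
No, not isomorphic

The graphs are NOT isomorphic.

Degrees in G1: deg(0)=4, deg(1)=4, deg(2)=2, deg(3)=5, deg(4)=5, deg(5)=4, deg(6)=4, deg(7)=3, deg(8)=3.
Sorted degree sequence of G1: [5, 5, 4, 4, 4, 4, 3, 3, 2].
Degrees in G2: deg(0)=2, deg(1)=3, deg(2)=5, deg(3)=4, deg(4)=2, deg(5)=2, deg(6)=3, deg(7)=4, deg(8)=5.
Sorted degree sequence of G2: [5, 5, 4, 4, 3, 3, 2, 2, 2].
The (sorted) degree sequence is an isomorphism invariant, so since G1 and G2 have different degree sequences they cannot be isomorphic.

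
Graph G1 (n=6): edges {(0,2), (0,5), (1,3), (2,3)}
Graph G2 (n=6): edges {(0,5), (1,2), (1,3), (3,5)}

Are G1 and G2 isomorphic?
Yes, isomorphic

The graphs are isomorphic.
One valid mapping φ: V(G1) → V(G2): 0→1, 1→0, 2→3, 3→5, 4→4, 5→2

Verify φ preserves adjacency — for each edge of G1, its image is an edge of G2:
  (0,2) → (φ(0),φ(2)) = (1,3) ∈ E(G2) ✓
  (0,5) → (φ(0),φ(5)) = (1,2) ∈ E(G2) ✓
  (1,3) → (φ(1),φ(3)) = (0,5) ∈ E(G2) ✓
  (2,3) → (φ(2),φ(3)) = (3,5) ∈ E(G2) ✓
All 4 edges of G1 map to edges of G2, and |E(G1)| = |E(G2)| = 4, so φ is a bijection on edges as well as vertices. Hence G1 ≅ G2.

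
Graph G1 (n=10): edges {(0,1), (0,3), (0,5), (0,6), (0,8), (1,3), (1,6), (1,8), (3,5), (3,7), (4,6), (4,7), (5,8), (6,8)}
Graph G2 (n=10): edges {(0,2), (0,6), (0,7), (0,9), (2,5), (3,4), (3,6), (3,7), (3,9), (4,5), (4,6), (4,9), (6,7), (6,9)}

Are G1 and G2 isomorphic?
Yes, isomorphic

The graphs are isomorphic.
One valid mapping φ: V(G1) → V(G2): 0→6, 1→9, 2→8, 3→0, 4→5, 5→7, 6→4, 7→2, 8→3, 9→1

Verify φ preserves adjacency — for each edge of G1, its image is an edge of G2:
  (0,1) → (φ(0),φ(1)) = (6,9) ∈ E(G2) ✓
  (0,3) → (φ(0),φ(3)) = (0,6) ∈ E(G2) ✓
  (0,5) → (φ(0),φ(5)) = (6,7) ∈ E(G2) ✓
  (0,6) → (φ(0),φ(6)) = (4,6) ∈ E(G2) ✓
  (0,8) → (φ(0),φ(8)) = (3,6) ∈ E(G2) ✓
  (1,3) → (φ(1),φ(3)) = (0,9) ∈ E(G2) ✓
  (1,6) → (φ(1),φ(6)) = (4,9) ∈ E(G2) ✓
  (1,8) → (φ(1),φ(8)) = (3,9) ∈ E(G2) ✓
  (3,5) → (φ(3),φ(5)) = (0,7) ∈ E(G2) ✓
  (3,7) → (φ(3),φ(7)) = (0,2) ∈ E(G2) ✓
  (4,6) → (φ(4),φ(6)) = (4,5) ∈ E(G2) ✓
  (4,7) → (φ(4),φ(7)) = (2,5) ∈ E(G2) ✓
  (5,8) → (φ(5),φ(8)) = (3,7) ∈ E(G2) ✓
  (6,8) → (φ(6),φ(8)) = (3,4) ∈ E(G2) ✓
All 14 edges of G1 map to edges of G2, and |E(G1)| = |E(G2)| = 14, so φ is a bijection on edges as well as vertices. Hence G1 ≅ G2.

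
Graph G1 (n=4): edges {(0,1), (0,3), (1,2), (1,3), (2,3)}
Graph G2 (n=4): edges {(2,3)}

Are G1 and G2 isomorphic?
No, not isomorphic

The graphs are NOT isomorphic.

Connected components of G1: 1 component(s) with vertex sets [[0, 1, 2, 3]], sizes [4].
Connected components of G2: 3 component(s) with vertex sets [[0], [1], [2, 3]], sizes [1, 1, 2].
The number of connected components (and the multiset of component sizes) is an isomorphism invariant — an isomorphism maps each component of G1 bijectively onto a component of G2. Since G1 has 1 component(s) and G2 has 3, they cannot be isomorphic.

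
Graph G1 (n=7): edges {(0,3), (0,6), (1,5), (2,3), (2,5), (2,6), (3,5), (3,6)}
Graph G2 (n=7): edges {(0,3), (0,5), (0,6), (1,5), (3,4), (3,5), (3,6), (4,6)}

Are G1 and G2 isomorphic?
Yes, isomorphic

The graphs are isomorphic.
One valid mapping φ: V(G1) → V(G2): 0→4, 1→1, 2→0, 3→3, 4→2, 5→5, 6→6

Verify φ preserves adjacency — for each edge of G1, its image is an edge of G2:
  (0,3) → (φ(0),φ(3)) = (3,4) ∈ E(G2) ✓
  (0,6) → (φ(0),φ(6)) = (4,6) ∈ E(G2) ✓
  (1,5) → (φ(1),φ(5)) = (1,5) ∈ E(G2) ✓
  (2,3) → (φ(2),φ(3)) = (0,3) ∈ E(G2) ✓
  (2,5) → (φ(2),φ(5)) = (0,5) ∈ E(G2) ✓
  (2,6) → (φ(2),φ(6)) = (0,6) ∈ E(G2) ✓
  (3,5) → (φ(3),φ(5)) = (3,5) ∈ E(G2) ✓
  (3,6) → (φ(3),φ(6)) = (3,6) ∈ E(G2) ✓
All 8 edges of G1 map to edges of G2, and |E(G1)| = |E(G2)| = 8, so φ is a bijection on edges as well as vertices. Hence G1 ≅ G2.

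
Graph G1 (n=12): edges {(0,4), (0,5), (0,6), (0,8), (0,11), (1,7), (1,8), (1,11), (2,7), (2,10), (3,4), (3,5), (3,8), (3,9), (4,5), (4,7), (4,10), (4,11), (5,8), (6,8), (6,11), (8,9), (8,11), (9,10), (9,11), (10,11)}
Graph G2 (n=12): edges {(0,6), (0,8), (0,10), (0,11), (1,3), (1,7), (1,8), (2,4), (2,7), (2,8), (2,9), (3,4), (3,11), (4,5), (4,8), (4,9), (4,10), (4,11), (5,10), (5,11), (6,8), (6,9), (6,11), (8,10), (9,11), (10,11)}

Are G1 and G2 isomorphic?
Yes, isomorphic

The graphs are isomorphic.
One valid mapping φ: V(G1) → V(G2): 0→10, 1→3, 2→7, 3→6, 4→8, 5→0, 6→5, 7→1, 8→11, 9→9, 10→2, 11→4

Verify φ preserves adjacency — for each edge of G1, its image is an edge of G2:
  (0,4) → (φ(0),φ(4)) = (8,10) ∈ E(G2) ✓
  (0,5) → (φ(0),φ(5)) = (0,10) ∈ E(G2) ✓
  (0,6) → (φ(0),φ(6)) = (5,10) ∈ E(G2) ✓
  (0,8) → (φ(0),φ(8)) = (10,11) ∈ E(G2) ✓
  (0,11) → (φ(0),φ(11)) = (4,10) ∈ E(G2) ✓
  (1,7) → (φ(1),φ(7)) = (1,3) ∈ E(G2) ✓
  (1,8) → (φ(1),φ(8)) = (3,11) ∈ E(G2) ✓
  (1,11) → (φ(1),φ(11)) = (3,4) ∈ E(G2) ✓
  (2,7) → (φ(2),φ(7)) = (1,7) ∈ E(G2) ✓
  (2,10) → (φ(2),φ(10)) = (2,7) ∈ E(G2) ✓
  (3,4) → (φ(3),φ(4)) = (6,8) ∈ E(G2) ✓
  (3,5) → (φ(3),φ(5)) = (0,6) ∈ E(G2) ✓
  (3,8) → (φ(3),φ(8)) = (6,11) ∈ E(G2) ✓
  (3,9) → (φ(3),φ(9)) = (6,9) ∈ E(G2) ✓
  (4,5) → (φ(4),φ(5)) = (0,8) ∈ E(G2) ✓
  (4,7) → (φ(4),φ(7)) = (1,8) ∈ E(G2) ✓
  (4,10) → (φ(4),φ(10)) = (2,8) ∈ E(G2) ✓
  (4,11) → (φ(4),φ(11)) = (4,8) ∈ E(G2) ✓
  (5,8) → (φ(5),φ(8)) = (0,11) ∈ E(G2) ✓
  (6,8) → (φ(6),φ(8)) = (5,11) ∈ E(G2) ✓
  (6,11) → (φ(6),φ(11)) = (4,5) ∈ E(G2) ✓
  (8,9) → (φ(8),φ(9)) = (9,11) ∈ E(G2) ✓
  (8,11) → (φ(8),φ(11)) = (4,11) ∈ E(G2) ✓
  (9,10) → (φ(9),φ(10)) = (2,9) ∈ E(G2) ✓
  (9,11) → (φ(9),φ(11)) = (4,9) ∈ E(G2) ✓
  (10,11) → (φ(10),φ(11)) = (2,4) ∈ E(G2) ✓
All 26 edges of G1 map to edges of G2, and |E(G1)| = |E(G2)| = 26, so φ is a bijection on edges as well as vertices. Hence G1 ≅ G2.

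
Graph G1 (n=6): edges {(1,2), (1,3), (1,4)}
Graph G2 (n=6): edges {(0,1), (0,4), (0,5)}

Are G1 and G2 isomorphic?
Yes, isomorphic

The graphs are isomorphic.
One valid mapping φ: V(G1) → V(G2): 0→2, 1→0, 2→1, 3→4, 4→5, 5→3

Verify φ preserves adjacency — for each edge of G1, its image is an edge of G2:
  (1,2) → (φ(1),φ(2)) = (0,1) ∈ E(G2) ✓
  (1,3) → (φ(1),φ(3)) = (0,4) ∈ E(G2) ✓
  (1,4) → (φ(1),φ(4)) = (0,5) ∈ E(G2) ✓
All 3 edges of G1 map to edges of G2, and |E(G1)| = |E(G2)| = 3, so φ is a bijection on edges as well as vertices. Hence G1 ≅ G2.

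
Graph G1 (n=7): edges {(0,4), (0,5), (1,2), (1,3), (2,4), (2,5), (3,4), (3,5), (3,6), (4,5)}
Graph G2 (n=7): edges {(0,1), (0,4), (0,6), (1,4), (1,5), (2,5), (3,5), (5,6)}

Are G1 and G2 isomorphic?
No, not isomorphic

The graphs are NOT isomorphic.

Counting triangles (3-cliques): G1 has 3, G2 has 1.
Triangle count is an isomorphism invariant, so differing triangle counts rule out isomorphism.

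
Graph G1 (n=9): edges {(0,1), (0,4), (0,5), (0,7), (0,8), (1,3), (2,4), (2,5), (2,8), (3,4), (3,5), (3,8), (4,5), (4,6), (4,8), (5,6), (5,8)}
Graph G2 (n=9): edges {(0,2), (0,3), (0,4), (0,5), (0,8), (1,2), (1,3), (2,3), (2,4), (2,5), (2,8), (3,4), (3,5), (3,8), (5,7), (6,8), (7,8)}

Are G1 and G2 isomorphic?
Yes, isomorphic

The graphs are isomorphic.
One valid mapping φ: V(G1) → V(G2): 0→8, 1→7, 2→4, 3→5, 4→2, 5→3, 6→1, 7→6, 8→0

Verify φ preserves adjacency — for each edge of G1, its image is an edge of G2:
  (0,1) → (φ(0),φ(1)) = (7,8) ∈ E(G2) ✓
  (0,4) → (φ(0),φ(4)) = (2,8) ∈ E(G2) ✓
  (0,5) → (φ(0),φ(5)) = (3,8) ∈ E(G2) ✓
  (0,7) → (φ(0),φ(7)) = (6,8) ∈ E(G2) ✓
  (0,8) → (φ(0),φ(8)) = (0,8) ∈ E(G2) ✓
  (1,3) → (φ(1),φ(3)) = (5,7) ∈ E(G2) ✓
  (2,4) → (φ(2),φ(4)) = (2,4) ∈ E(G2) ✓
  (2,5) → (φ(2),φ(5)) = (3,4) ∈ E(G2) ✓
  (2,8) → (φ(2),φ(8)) = (0,4) ∈ E(G2) ✓
  (3,4) → (φ(3),φ(4)) = (2,5) ∈ E(G2) ✓
  (3,5) → (φ(3),φ(5)) = (3,5) ∈ E(G2) ✓
  (3,8) → (φ(3),φ(8)) = (0,5) ∈ E(G2) ✓
  (4,5) → (φ(4),φ(5)) = (2,3) ∈ E(G2) ✓
  (4,6) → (φ(4),φ(6)) = (1,2) ∈ E(G2) ✓
  (4,8) → (φ(4),φ(8)) = (0,2) ∈ E(G2) ✓
  (5,6) → (φ(5),φ(6)) = (1,3) ∈ E(G2) ✓
  (5,8) → (φ(5),φ(8)) = (0,3) ∈ E(G2) ✓
All 17 edges of G1 map to edges of G2, and |E(G1)| = |E(G2)| = 17, so φ is a bijection on edges as well as vertices. Hence G1 ≅ G2.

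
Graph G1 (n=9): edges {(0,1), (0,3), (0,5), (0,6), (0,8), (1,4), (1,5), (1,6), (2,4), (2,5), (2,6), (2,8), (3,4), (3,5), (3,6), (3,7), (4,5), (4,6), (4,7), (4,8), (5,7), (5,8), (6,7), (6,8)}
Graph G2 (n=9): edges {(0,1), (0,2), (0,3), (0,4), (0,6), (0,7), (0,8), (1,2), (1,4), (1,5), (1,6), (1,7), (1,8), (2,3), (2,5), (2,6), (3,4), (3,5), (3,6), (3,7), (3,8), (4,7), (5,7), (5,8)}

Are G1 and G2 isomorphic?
Yes, isomorphic

The graphs are isomorphic.
One valid mapping φ: V(G1) → V(G2): 0→5, 1→8, 2→6, 3→7, 4→0, 5→1, 6→3, 7→4, 8→2

Verify φ preserves adjacency — for each edge of G1, its image is an edge of G2:
  (0,1) → (φ(0),φ(1)) = (5,8) ∈ E(G2) ✓
  (0,3) → (φ(0),φ(3)) = (5,7) ∈ E(G2) ✓
  (0,5) → (φ(0),φ(5)) = (1,5) ∈ E(G2) ✓
  (0,6) → (φ(0),φ(6)) = (3,5) ∈ E(G2) ✓
  (0,8) → (φ(0),φ(8)) = (2,5) ∈ E(G2) ✓
  (1,4) → (φ(1),φ(4)) = (0,8) ∈ E(G2) ✓
  (1,5) → (φ(1),φ(5)) = (1,8) ∈ E(G2) ✓
  (1,6) → (φ(1),φ(6)) = (3,8) ∈ E(G2) ✓
  (2,4) → (φ(2),φ(4)) = (0,6) ∈ E(G2) ✓
  (2,5) → (φ(2),φ(5)) = (1,6) ∈ E(G2) ✓
  (2,6) → (φ(2),φ(6)) = (3,6) ∈ E(G2) ✓
  (2,8) → (φ(2),φ(8)) = (2,6) ∈ E(G2) ✓
  (3,4) → (φ(3),φ(4)) = (0,7) ∈ E(G2) ✓
  (3,5) → (φ(3),φ(5)) = (1,7) ∈ E(G2) ✓
  (3,6) → (φ(3),φ(6)) = (3,7) ∈ E(G2) ✓
  (3,7) → (φ(3),φ(7)) = (4,7) ∈ E(G2) ✓
  (4,5) → (φ(4),φ(5)) = (0,1) ∈ E(G2) ✓
  (4,6) → (φ(4),φ(6)) = (0,3) ∈ E(G2) ✓
  (4,7) → (φ(4),φ(7)) = (0,4) ∈ E(G2) ✓
  (4,8) → (φ(4),φ(8)) = (0,2) ∈ E(G2) ✓
  (5,7) → (φ(5),φ(7)) = (1,4) ∈ E(G2) ✓
  (5,8) → (φ(5),φ(8)) = (1,2) ∈ E(G2) ✓
  (6,7) → (φ(6),φ(7)) = (3,4) ∈ E(G2) ✓
  (6,8) → (φ(6),φ(8)) = (2,3) ∈ E(G2) ✓
All 24 edges of G1 map to edges of G2, and |E(G1)| = |E(G2)| = 24, so φ is a bijection on edges as well as vertices. Hence G1 ≅ G2.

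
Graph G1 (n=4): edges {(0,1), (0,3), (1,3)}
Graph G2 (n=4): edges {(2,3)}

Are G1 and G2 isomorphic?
No, not isomorphic

The graphs are NOT isomorphic.

Counting triangles (3-cliques): G1 has 1, G2 has 0.
Triangle count is an isomorphism invariant, so differing triangle counts rule out isomorphism.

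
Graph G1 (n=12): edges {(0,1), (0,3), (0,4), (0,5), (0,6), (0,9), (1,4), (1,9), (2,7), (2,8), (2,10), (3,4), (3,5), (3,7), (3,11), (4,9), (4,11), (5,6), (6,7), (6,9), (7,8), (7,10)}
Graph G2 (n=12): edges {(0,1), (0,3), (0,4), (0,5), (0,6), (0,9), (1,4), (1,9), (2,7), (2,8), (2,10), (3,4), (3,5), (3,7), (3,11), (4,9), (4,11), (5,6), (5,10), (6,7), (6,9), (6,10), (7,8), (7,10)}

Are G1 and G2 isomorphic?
No, not isomorphic

The graphs are NOT isomorphic.

Counting edges: G1 has 22 edge(s); G2 has 24 edge(s).
Edge count is an isomorphism invariant (a bijection on vertices induces a bijection on edges), so differing edge counts rule out isomorphism.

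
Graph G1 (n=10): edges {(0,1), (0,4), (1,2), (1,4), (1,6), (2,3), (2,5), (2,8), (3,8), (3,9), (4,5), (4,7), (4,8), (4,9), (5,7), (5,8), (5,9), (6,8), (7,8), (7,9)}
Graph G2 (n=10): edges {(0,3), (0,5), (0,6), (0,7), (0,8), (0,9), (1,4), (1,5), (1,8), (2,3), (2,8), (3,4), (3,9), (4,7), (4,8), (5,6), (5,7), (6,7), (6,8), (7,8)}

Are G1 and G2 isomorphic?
Yes, isomorphic

The graphs are isomorphic.
One valid mapping φ: V(G1) → V(G2): 0→9, 1→3, 2→4, 3→1, 4→0, 5→7, 6→2, 7→6, 8→8, 9→5

Verify φ preserves adjacency — for each edge of G1, its image is an edge of G2:
  (0,1) → (φ(0),φ(1)) = (3,9) ∈ E(G2) ✓
  (0,4) → (φ(0),φ(4)) = (0,9) ∈ E(G2) ✓
  (1,2) → (φ(1),φ(2)) = (3,4) ∈ E(G2) ✓
  (1,4) → (φ(1),φ(4)) = (0,3) ∈ E(G2) ✓
  (1,6) → (φ(1),φ(6)) = (2,3) ∈ E(G2) ✓
  (2,3) → (φ(2),φ(3)) = (1,4) ∈ E(G2) ✓
  (2,5) → (φ(2),φ(5)) = (4,7) ∈ E(G2) ✓
  (2,8) → (φ(2),φ(8)) = (4,8) ∈ E(G2) ✓
  (3,8) → (φ(3),φ(8)) = (1,8) ∈ E(G2) ✓
  (3,9) → (φ(3),φ(9)) = (1,5) ∈ E(G2) ✓
  (4,5) → (φ(4),φ(5)) = (0,7) ∈ E(G2) ✓
  (4,7) → (φ(4),φ(7)) = (0,6) ∈ E(G2) ✓
  (4,8) → (φ(4),φ(8)) = (0,8) ∈ E(G2) ✓
  (4,9) → (φ(4),φ(9)) = (0,5) ∈ E(G2) ✓
  (5,7) → (φ(5),φ(7)) = (6,7) ∈ E(G2) ✓
  (5,8) → (φ(5),φ(8)) = (7,8) ∈ E(G2) ✓
  (5,9) → (φ(5),φ(9)) = (5,7) ∈ E(G2) ✓
  (6,8) → (φ(6),φ(8)) = (2,8) ∈ E(G2) ✓
  (7,8) → (φ(7),φ(8)) = (6,8) ∈ E(G2) ✓
  (7,9) → (φ(7),φ(9)) = (5,6) ∈ E(G2) ✓
All 20 edges of G1 map to edges of G2, and |E(G1)| = |E(G2)| = 20, so φ is a bijection on edges as well as vertices. Hence G1 ≅ G2.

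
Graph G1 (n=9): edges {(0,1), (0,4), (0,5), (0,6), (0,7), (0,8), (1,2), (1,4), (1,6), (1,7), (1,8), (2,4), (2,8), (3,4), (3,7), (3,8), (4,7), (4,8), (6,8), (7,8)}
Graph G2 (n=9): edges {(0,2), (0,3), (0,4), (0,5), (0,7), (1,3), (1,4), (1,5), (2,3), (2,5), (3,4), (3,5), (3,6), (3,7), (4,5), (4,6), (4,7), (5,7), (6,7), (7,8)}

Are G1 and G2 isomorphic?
Yes, isomorphic

The graphs are isomorphic.
One valid mapping φ: V(G1) → V(G2): 0→7, 1→4, 2→1, 3→2, 4→5, 5→8, 6→6, 7→0, 8→3

Verify φ preserves adjacency — for each edge of G1, its image is an edge of G2:
  (0,1) → (φ(0),φ(1)) = (4,7) ∈ E(G2) ✓
  (0,4) → (φ(0),φ(4)) = (5,7) ∈ E(G2) ✓
  (0,5) → (φ(0),φ(5)) = (7,8) ∈ E(G2) ✓
  (0,6) → (φ(0),φ(6)) = (6,7) ∈ E(G2) ✓
  (0,7) → (φ(0),φ(7)) = (0,7) ∈ E(G2) ✓
  (0,8) → (φ(0),φ(8)) = (3,7) ∈ E(G2) ✓
  (1,2) → (φ(1),φ(2)) = (1,4) ∈ E(G2) ✓
  (1,4) → (φ(1),φ(4)) = (4,5) ∈ E(G2) ✓
  (1,6) → (φ(1),φ(6)) = (4,6) ∈ E(G2) ✓
  (1,7) → (φ(1),φ(7)) = (0,4) ∈ E(G2) ✓
  (1,8) → (φ(1),φ(8)) = (3,4) ∈ E(G2) ✓
  (2,4) → (φ(2),φ(4)) = (1,5) ∈ E(G2) ✓
  (2,8) → (φ(2),φ(8)) = (1,3) ∈ E(G2) ✓
  (3,4) → (φ(3),φ(4)) = (2,5) ∈ E(G2) ✓
  (3,7) → (φ(3),φ(7)) = (0,2) ∈ E(G2) ✓
  (3,8) → (φ(3),φ(8)) = (2,3) ∈ E(G2) ✓
  (4,7) → (φ(4),φ(7)) = (0,5) ∈ E(G2) ✓
  (4,8) → (φ(4),φ(8)) = (3,5) ∈ E(G2) ✓
  (6,8) → (φ(6),φ(8)) = (3,6) ∈ E(G2) ✓
  (7,8) → (φ(7),φ(8)) = (0,3) ∈ E(G2) ✓
All 20 edges of G1 map to edges of G2, and |E(G1)| = |E(G2)| = 20, so φ is a bijection on edges as well as vertices. Hence G1 ≅ G2.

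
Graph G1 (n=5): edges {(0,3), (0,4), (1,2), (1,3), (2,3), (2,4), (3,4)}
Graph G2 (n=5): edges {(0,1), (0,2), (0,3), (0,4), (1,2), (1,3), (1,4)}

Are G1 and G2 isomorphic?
No, not isomorphic

The graphs are NOT isomorphic.

Degrees in G1: deg(0)=2, deg(1)=2, deg(2)=3, deg(3)=4, deg(4)=3.
Sorted degree sequence of G1: [4, 3, 3, 2, 2].
Degrees in G2: deg(0)=4, deg(1)=4, deg(2)=2, deg(3)=2, deg(4)=2.
Sorted degree sequence of G2: [4, 4, 2, 2, 2].
The (sorted) degree sequence is an isomorphism invariant, so since G1 and G2 have different degree sequences they cannot be isomorphic.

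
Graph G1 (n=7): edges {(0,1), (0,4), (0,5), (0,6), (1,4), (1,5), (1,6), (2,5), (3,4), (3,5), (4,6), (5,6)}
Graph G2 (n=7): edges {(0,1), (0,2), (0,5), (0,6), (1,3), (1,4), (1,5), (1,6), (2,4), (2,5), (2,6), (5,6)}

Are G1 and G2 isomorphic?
Yes, isomorphic

The graphs are isomorphic.
One valid mapping φ: V(G1) → V(G2): 0→5, 1→6, 2→3, 3→4, 4→2, 5→1, 6→0

Verify φ preserves adjacency — for each edge of G1, its image is an edge of G2:
  (0,1) → (φ(0),φ(1)) = (5,6) ∈ E(G2) ✓
  (0,4) → (φ(0),φ(4)) = (2,5) ∈ E(G2) ✓
  (0,5) → (φ(0),φ(5)) = (1,5) ∈ E(G2) ✓
  (0,6) → (φ(0),φ(6)) = (0,5) ∈ E(G2) ✓
  (1,4) → (φ(1),φ(4)) = (2,6) ∈ E(G2) ✓
  (1,5) → (φ(1),φ(5)) = (1,6) ∈ E(G2) ✓
  (1,6) → (φ(1),φ(6)) = (0,6) ∈ E(G2) ✓
  (2,5) → (φ(2),φ(5)) = (1,3) ∈ E(G2) ✓
  (3,4) → (φ(3),φ(4)) = (2,4) ∈ E(G2) ✓
  (3,5) → (φ(3),φ(5)) = (1,4) ∈ E(G2) ✓
  (4,6) → (φ(4),φ(6)) = (0,2) ∈ E(G2) ✓
  (5,6) → (φ(5),φ(6)) = (0,1) ∈ E(G2) ✓
All 12 edges of G1 map to edges of G2, and |E(G1)| = |E(G2)| = 12, so φ is a bijection on edges as well as vertices. Hence G1 ≅ G2.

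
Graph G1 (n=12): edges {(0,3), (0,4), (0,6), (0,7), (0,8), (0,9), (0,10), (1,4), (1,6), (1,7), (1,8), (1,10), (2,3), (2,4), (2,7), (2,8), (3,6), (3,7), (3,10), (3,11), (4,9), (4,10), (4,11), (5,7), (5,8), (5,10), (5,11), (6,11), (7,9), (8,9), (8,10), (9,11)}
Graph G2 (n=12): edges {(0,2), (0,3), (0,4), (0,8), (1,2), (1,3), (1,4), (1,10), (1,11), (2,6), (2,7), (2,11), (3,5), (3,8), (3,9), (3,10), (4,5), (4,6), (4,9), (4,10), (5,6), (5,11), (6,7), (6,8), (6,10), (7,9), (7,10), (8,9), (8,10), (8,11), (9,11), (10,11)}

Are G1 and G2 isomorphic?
Yes, isomorphic

The graphs are isomorphic.
One valid mapping φ: V(G1) → V(G2): 0→10, 1→9, 2→5, 3→6, 4→11, 5→0, 6→7, 7→4, 8→3, 9→1, 10→8, 11→2

Verify φ preserves adjacency — for each edge of G1, its image is an edge of G2:
  (0,3) → (φ(0),φ(3)) = (6,10) ∈ E(G2) ✓
  (0,4) → (φ(0),φ(4)) = (10,11) ∈ E(G2) ✓
  (0,6) → (φ(0),φ(6)) = (7,10) ∈ E(G2) ✓
  (0,7) → (φ(0),φ(7)) = (4,10) ∈ E(G2) ✓
  (0,8) → (φ(0),φ(8)) = (3,10) ∈ E(G2) ✓
  (0,9) → (φ(0),φ(9)) = (1,10) ∈ E(G2) ✓
  (0,10) → (φ(0),φ(10)) = (8,10) ∈ E(G2) ✓
  (1,4) → (φ(1),φ(4)) = (9,11) ∈ E(G2) ✓
  (1,6) → (φ(1),φ(6)) = (7,9) ∈ E(G2) ✓
  (1,7) → (φ(1),φ(7)) = (4,9) ∈ E(G2) ✓
  (1,8) → (φ(1),φ(8)) = (3,9) ∈ E(G2) ✓
  (1,10) → (φ(1),φ(10)) = (8,9) ∈ E(G2) ✓
  (2,3) → (φ(2),φ(3)) = (5,6) ∈ E(G2) ✓
  (2,4) → (φ(2),φ(4)) = (5,11) ∈ E(G2) ✓
  (2,7) → (φ(2),φ(7)) = (4,5) ∈ E(G2) ✓
  (2,8) → (φ(2),φ(8)) = (3,5) ∈ E(G2) ✓
  (3,6) → (φ(3),φ(6)) = (6,7) ∈ E(G2) ✓
  (3,7) → (φ(3),φ(7)) = (4,6) ∈ E(G2) ✓
  (3,10) → (φ(3),φ(10)) = (6,8) ∈ E(G2) ✓
  (3,11) → (φ(3),φ(11)) = (2,6) ∈ E(G2) ✓
  (4,9) → (φ(4),φ(9)) = (1,11) ∈ E(G2) ✓
  (4,10) → (φ(4),φ(10)) = (8,11) ∈ E(G2) ✓
  (4,11) → (φ(4),φ(11)) = (2,11) ∈ E(G2) ✓
  (5,7) → (φ(5),φ(7)) = (0,4) ∈ E(G2) ✓
  (5,8) → (φ(5),φ(8)) = (0,3) ∈ E(G2) ✓
  (5,10) → (φ(5),φ(10)) = (0,8) ∈ E(G2) ✓
  (5,11) → (φ(5),φ(11)) = (0,2) ∈ E(G2) ✓
  (6,11) → (φ(6),φ(11)) = (2,7) ∈ E(G2) ✓
  (7,9) → (φ(7),φ(9)) = (1,4) ∈ E(G2) ✓
  (8,9) → (φ(8),φ(9)) = (1,3) ∈ E(G2) ✓
  (8,10) → (φ(8),φ(10)) = (3,8) ∈ E(G2) ✓
  (9,11) → (φ(9),φ(11)) = (1,2) ∈ E(G2) ✓
All 32 edges of G1 map to edges of G2, and |E(G1)| = |E(G2)| = 32, so φ is a bijection on edges as well as vertices. Hence G1 ≅ G2.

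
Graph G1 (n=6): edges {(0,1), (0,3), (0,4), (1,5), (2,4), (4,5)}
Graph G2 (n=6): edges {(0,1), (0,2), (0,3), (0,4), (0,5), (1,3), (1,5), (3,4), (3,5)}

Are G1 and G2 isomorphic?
No, not isomorphic

The graphs are NOT isomorphic.

Counting triangles (3-cliques): G1 has 0, G2 has 5.
Triangle count is an isomorphism invariant, so differing triangle counts rule out isomorphism.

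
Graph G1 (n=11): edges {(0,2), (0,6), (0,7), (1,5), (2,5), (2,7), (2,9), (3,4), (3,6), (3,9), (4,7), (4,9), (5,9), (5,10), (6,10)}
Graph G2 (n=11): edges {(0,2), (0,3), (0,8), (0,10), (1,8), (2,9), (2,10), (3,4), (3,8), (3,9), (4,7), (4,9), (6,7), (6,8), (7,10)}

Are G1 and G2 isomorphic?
Yes, isomorphic

The graphs are isomorphic.
One valid mapping φ: V(G1) → V(G2): 0→4, 1→1, 2→3, 3→10, 4→2, 5→8, 6→7, 7→9, 8→5, 9→0, 10→6

Verify φ preserves adjacency — for each edge of G1, its image is an edge of G2:
  (0,2) → (φ(0),φ(2)) = (3,4) ∈ E(G2) ✓
  (0,6) → (φ(0),φ(6)) = (4,7) ∈ E(G2) ✓
  (0,7) → (φ(0),φ(7)) = (4,9) ∈ E(G2) ✓
  (1,5) → (φ(1),φ(5)) = (1,8) ∈ E(G2) ✓
  (2,5) → (φ(2),φ(5)) = (3,8) ∈ E(G2) ✓
  (2,7) → (φ(2),φ(7)) = (3,9) ∈ E(G2) ✓
  (2,9) → (φ(2),φ(9)) = (0,3) ∈ E(G2) ✓
  (3,4) → (φ(3),φ(4)) = (2,10) ∈ E(G2) ✓
  (3,6) → (φ(3),φ(6)) = (7,10) ∈ E(G2) ✓
  (3,9) → (φ(3),φ(9)) = (0,10) ∈ E(G2) ✓
  (4,7) → (φ(4),φ(7)) = (2,9) ∈ E(G2) ✓
  (4,9) → (φ(4),φ(9)) = (0,2) ∈ E(G2) ✓
  (5,9) → (φ(5),φ(9)) = (0,8) ∈ E(G2) ✓
  (5,10) → (φ(5),φ(10)) = (6,8) ∈ E(G2) ✓
  (6,10) → (φ(6),φ(10)) = (6,7) ∈ E(G2) ✓
All 15 edges of G1 map to edges of G2, and |E(G1)| = |E(G2)| = 15, so φ is a bijection on edges as well as vertices. Hence G1 ≅ G2.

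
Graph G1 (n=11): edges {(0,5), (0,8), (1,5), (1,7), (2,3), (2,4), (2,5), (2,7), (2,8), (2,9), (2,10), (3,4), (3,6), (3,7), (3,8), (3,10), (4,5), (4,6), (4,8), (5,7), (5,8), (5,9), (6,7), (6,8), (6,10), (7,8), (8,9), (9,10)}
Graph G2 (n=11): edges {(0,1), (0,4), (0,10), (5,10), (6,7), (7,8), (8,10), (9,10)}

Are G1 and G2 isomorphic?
No, not isomorphic

The graphs are NOT isomorphic.

Connected components of G1: 1 component(s) with vertex sets [[0, 1, 2, 3, 4, 5, 6, 7, 8, 9, 10]], sizes [11].
Connected components of G2: 3 component(s) with vertex sets [[2], [3], [0, 1, 4, 5, 6, 7, 8, 9, 10]], sizes [1, 1, 9].
The number of connected components (and the multiset of component sizes) is an isomorphism invariant — an isomorphism maps each component of G1 bijectively onto a component of G2. Since G1 has 1 component(s) and G2 has 3, they cannot be isomorphic.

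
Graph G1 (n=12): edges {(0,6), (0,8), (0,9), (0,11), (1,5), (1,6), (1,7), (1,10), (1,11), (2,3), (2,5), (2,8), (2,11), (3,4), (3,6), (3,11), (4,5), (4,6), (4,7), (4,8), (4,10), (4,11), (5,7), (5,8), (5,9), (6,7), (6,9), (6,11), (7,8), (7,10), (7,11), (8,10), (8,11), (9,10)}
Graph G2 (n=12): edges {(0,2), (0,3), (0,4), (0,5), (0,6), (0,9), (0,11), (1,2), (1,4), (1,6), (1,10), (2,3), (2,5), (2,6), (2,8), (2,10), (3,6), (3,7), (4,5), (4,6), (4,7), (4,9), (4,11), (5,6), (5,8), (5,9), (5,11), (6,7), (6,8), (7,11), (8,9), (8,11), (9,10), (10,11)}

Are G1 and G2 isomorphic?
Yes, isomorphic

The graphs are isomorphic.
One valid mapping φ: V(G1) → V(G2): 0→1, 1→8, 2→7, 3→3, 4→0, 5→11, 6→2, 7→5, 8→4, 9→10, 10→9, 11→6

Verify φ preserves adjacency — for each edge of G1, its image is an edge of G2:
  (0,6) → (φ(0),φ(6)) = (1,2) ∈ E(G2) ✓
  (0,8) → (φ(0),φ(8)) = (1,4) ∈ E(G2) ✓
  (0,9) → (φ(0),φ(9)) = (1,10) ∈ E(G2) ✓
  (0,11) → (φ(0),φ(11)) = (1,6) ∈ E(G2) ✓
  (1,5) → (φ(1),φ(5)) = (8,11) ∈ E(G2) ✓
  (1,6) → (φ(1),φ(6)) = (2,8) ∈ E(G2) ✓
  (1,7) → (φ(1),φ(7)) = (5,8) ∈ E(G2) ✓
  (1,10) → (φ(1),φ(10)) = (8,9) ∈ E(G2) ✓
  (1,11) → (φ(1),φ(11)) = (6,8) ∈ E(G2) ✓
  (2,3) → (φ(2),φ(3)) = (3,7) ∈ E(G2) ✓
  (2,5) → (φ(2),φ(5)) = (7,11) ∈ E(G2) ✓
  (2,8) → (φ(2),φ(8)) = (4,7) ∈ E(G2) ✓
  (2,11) → (φ(2),φ(11)) = (6,7) ∈ E(G2) ✓
  (3,4) → (φ(3),φ(4)) = (0,3) ∈ E(G2) ✓
  (3,6) → (φ(3),φ(6)) = (2,3) ∈ E(G2) ✓
  (3,11) → (φ(3),φ(11)) = (3,6) ∈ E(G2) ✓
  (4,5) → (φ(4),φ(5)) = (0,11) ∈ E(G2) ✓
  (4,6) → (φ(4),φ(6)) = (0,2) ∈ E(G2) ✓
  (4,7) → (φ(4),φ(7)) = (0,5) ∈ E(G2) ✓
  (4,8) → (φ(4),φ(8)) = (0,4) ∈ E(G2) ✓
  (4,10) → (φ(4),φ(10)) = (0,9) ∈ E(G2) ✓
  (4,11) → (φ(4),φ(11)) = (0,6) ∈ E(G2) ✓
  (5,7) → (φ(5),φ(7)) = (5,11) ∈ E(G2) ✓
  (5,8) → (φ(5),φ(8)) = (4,11) ∈ E(G2) ✓
  (5,9) → (φ(5),φ(9)) = (10,11) ∈ E(G2) ✓
  (6,7) → (φ(6),φ(7)) = (2,5) ∈ E(G2) ✓
  (6,9) → (φ(6),φ(9)) = (2,10) ∈ E(G2) ✓
  (6,11) → (φ(6),φ(11)) = (2,6) ∈ E(G2) ✓
  (7,8) → (φ(7),φ(8)) = (4,5) ∈ E(G2) ✓
  (7,10) → (φ(7),φ(10)) = (5,9) ∈ E(G2) ✓
  (7,11) → (φ(7),φ(11)) = (5,6) ∈ E(G2) ✓
  (8,10) → (φ(8),φ(10)) = (4,9) ∈ E(G2) ✓
  (8,11) → (φ(8),φ(11)) = (4,6) ∈ E(G2) ✓
  (9,10) → (φ(9),φ(10)) = (9,10) ∈ E(G2) ✓
All 34 edges of G1 map to edges of G2, and |E(G1)| = |E(G2)| = 34, so φ is a bijection on edges as well as vertices. Hence G1 ≅ G2.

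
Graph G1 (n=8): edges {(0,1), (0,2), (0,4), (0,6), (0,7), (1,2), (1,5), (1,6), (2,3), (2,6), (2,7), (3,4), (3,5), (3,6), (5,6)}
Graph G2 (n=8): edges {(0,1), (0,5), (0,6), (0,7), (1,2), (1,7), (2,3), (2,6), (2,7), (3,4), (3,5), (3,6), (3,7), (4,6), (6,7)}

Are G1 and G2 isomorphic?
Yes, isomorphic

The graphs are isomorphic.
One valid mapping φ: V(G1) → V(G2): 0→3, 1→2, 2→6, 3→0, 4→5, 5→1, 6→7, 7→4

Verify φ preserves adjacency — for each edge of G1, its image is an edge of G2:
  (0,1) → (φ(0),φ(1)) = (2,3) ∈ E(G2) ✓
  (0,2) → (φ(0),φ(2)) = (3,6) ∈ E(G2) ✓
  (0,4) → (φ(0),φ(4)) = (3,5) ∈ E(G2) ✓
  (0,6) → (φ(0),φ(6)) = (3,7) ∈ E(G2) ✓
  (0,7) → (φ(0),φ(7)) = (3,4) ∈ E(G2) ✓
  (1,2) → (φ(1),φ(2)) = (2,6) ∈ E(G2) ✓
  (1,5) → (φ(1),φ(5)) = (1,2) ∈ E(G2) ✓
  (1,6) → (φ(1),φ(6)) = (2,7) ∈ E(G2) ✓
  (2,3) → (φ(2),φ(3)) = (0,6) ∈ E(G2) ✓
  (2,6) → (φ(2),φ(6)) = (6,7) ∈ E(G2) ✓
  (2,7) → (φ(2),φ(7)) = (4,6) ∈ E(G2) ✓
  (3,4) → (φ(3),φ(4)) = (0,5) ∈ E(G2) ✓
  (3,5) → (φ(3),φ(5)) = (0,1) ∈ E(G2) ✓
  (3,6) → (φ(3),φ(6)) = (0,7) ∈ E(G2) ✓
  (5,6) → (φ(5),φ(6)) = (1,7) ∈ E(G2) ✓
All 15 edges of G1 map to edges of G2, and |E(G1)| = |E(G2)| = 15, so φ is a bijection on edges as well as vertices. Hence G1 ≅ G2.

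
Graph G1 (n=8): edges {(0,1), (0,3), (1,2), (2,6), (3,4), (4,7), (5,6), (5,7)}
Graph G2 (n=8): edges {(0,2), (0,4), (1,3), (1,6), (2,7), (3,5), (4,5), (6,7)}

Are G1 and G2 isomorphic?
Yes, isomorphic

The graphs are isomorphic.
One valid mapping φ: V(G1) → V(G2): 0→0, 1→4, 2→5, 3→2, 4→7, 5→1, 6→3, 7→6

Verify φ preserves adjacency — for each edge of G1, its image is an edge of G2:
  (0,1) → (φ(0),φ(1)) = (0,4) ∈ E(G2) ✓
  (0,3) → (φ(0),φ(3)) = (0,2) ∈ E(G2) ✓
  (1,2) → (φ(1),φ(2)) = (4,5) ∈ E(G2) ✓
  (2,6) → (φ(2),φ(6)) = (3,5) ∈ E(G2) ✓
  (3,4) → (φ(3),φ(4)) = (2,7) ∈ E(G2) ✓
  (4,7) → (φ(4),φ(7)) = (6,7) ∈ E(G2) ✓
  (5,6) → (φ(5),φ(6)) = (1,3) ∈ E(G2) ✓
  (5,7) → (φ(5),φ(7)) = (1,6) ∈ E(G2) ✓
All 8 edges of G1 map to edges of G2, and |E(G1)| = |E(G2)| = 8, so φ is a bijection on edges as well as vertices. Hence G1 ≅ G2.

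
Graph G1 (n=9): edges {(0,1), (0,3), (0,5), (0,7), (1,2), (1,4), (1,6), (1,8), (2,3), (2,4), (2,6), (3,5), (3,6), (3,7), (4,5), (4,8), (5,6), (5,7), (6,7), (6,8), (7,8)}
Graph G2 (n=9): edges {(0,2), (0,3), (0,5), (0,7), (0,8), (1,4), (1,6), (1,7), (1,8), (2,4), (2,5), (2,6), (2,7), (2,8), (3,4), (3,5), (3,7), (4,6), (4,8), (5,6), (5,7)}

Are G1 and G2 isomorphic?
Yes, isomorphic

The graphs are isomorphic.
One valid mapping φ: V(G1) → V(G2): 0→3, 1→4, 2→6, 3→5, 4→1, 5→7, 6→2, 7→0, 8→8

Verify φ preserves adjacency — for each edge of G1, its image is an edge of G2:
  (0,1) → (φ(0),φ(1)) = (3,4) ∈ E(G2) ✓
  (0,3) → (φ(0),φ(3)) = (3,5) ∈ E(G2) ✓
  (0,5) → (φ(0),φ(5)) = (3,7) ∈ E(G2) ✓
  (0,7) → (φ(0),φ(7)) = (0,3) ∈ E(G2) ✓
  (1,2) → (φ(1),φ(2)) = (4,6) ∈ E(G2) ✓
  (1,4) → (φ(1),φ(4)) = (1,4) ∈ E(G2) ✓
  (1,6) → (φ(1),φ(6)) = (2,4) ∈ E(G2) ✓
  (1,8) → (φ(1),φ(8)) = (4,8) ∈ E(G2) ✓
  (2,3) → (φ(2),φ(3)) = (5,6) ∈ E(G2) ✓
  (2,4) → (φ(2),φ(4)) = (1,6) ∈ E(G2) ✓
  (2,6) → (φ(2),φ(6)) = (2,6) ∈ E(G2) ✓
  (3,5) → (φ(3),φ(5)) = (5,7) ∈ E(G2) ✓
  (3,6) → (φ(3),φ(6)) = (2,5) ∈ E(G2) ✓
  (3,7) → (φ(3),φ(7)) = (0,5) ∈ E(G2) ✓
  (4,5) → (φ(4),φ(5)) = (1,7) ∈ E(G2) ✓
  (4,8) → (φ(4),φ(8)) = (1,8) ∈ E(G2) ✓
  (5,6) → (φ(5),φ(6)) = (2,7) ∈ E(G2) ✓
  (5,7) → (φ(5),φ(7)) = (0,7) ∈ E(G2) ✓
  (6,7) → (φ(6),φ(7)) = (0,2) ∈ E(G2) ✓
  (6,8) → (φ(6),φ(8)) = (2,8) ∈ E(G2) ✓
  (7,8) → (φ(7),φ(8)) = (0,8) ∈ E(G2) ✓
All 21 edges of G1 map to edges of G2, and |E(G1)| = |E(G2)| = 21, so φ is a bijection on edges as well as vertices. Hence G1 ≅ G2.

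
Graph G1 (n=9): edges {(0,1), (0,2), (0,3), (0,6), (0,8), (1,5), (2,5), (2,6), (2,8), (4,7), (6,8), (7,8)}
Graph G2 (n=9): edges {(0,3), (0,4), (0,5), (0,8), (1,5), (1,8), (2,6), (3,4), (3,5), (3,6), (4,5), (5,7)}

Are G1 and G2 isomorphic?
Yes, isomorphic

The graphs are isomorphic.
One valid mapping φ: V(G1) → V(G2): 0→5, 1→1, 2→0, 3→7, 4→2, 5→8, 6→4, 7→6, 8→3

Verify φ preserves adjacency — for each edge of G1, its image is an edge of G2:
  (0,1) → (φ(0),φ(1)) = (1,5) ∈ E(G2) ✓
  (0,2) → (φ(0),φ(2)) = (0,5) ∈ E(G2) ✓
  (0,3) → (φ(0),φ(3)) = (5,7) ∈ E(G2) ✓
  (0,6) → (φ(0),φ(6)) = (4,5) ∈ E(G2) ✓
  (0,8) → (φ(0),φ(8)) = (3,5) ∈ E(G2) ✓
  (1,5) → (φ(1),φ(5)) = (1,8) ∈ E(G2) ✓
  (2,5) → (φ(2),φ(5)) = (0,8) ∈ E(G2) ✓
  (2,6) → (φ(2),φ(6)) = (0,4) ∈ E(G2) ✓
  (2,8) → (φ(2),φ(8)) = (0,3) ∈ E(G2) ✓
  (4,7) → (φ(4),φ(7)) = (2,6) ∈ E(G2) ✓
  (6,8) → (φ(6),φ(8)) = (3,4) ∈ E(G2) ✓
  (7,8) → (φ(7),φ(8)) = (3,6) ∈ E(G2) ✓
All 12 edges of G1 map to edges of G2, and |E(G1)| = |E(G2)| = 12, so φ is a bijection on edges as well as vertices. Hence G1 ≅ G2.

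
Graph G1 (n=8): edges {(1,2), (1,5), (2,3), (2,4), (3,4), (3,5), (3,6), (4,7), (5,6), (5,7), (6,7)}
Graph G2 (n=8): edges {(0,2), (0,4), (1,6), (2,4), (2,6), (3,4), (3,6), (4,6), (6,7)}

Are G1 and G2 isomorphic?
No, not isomorphic

The graphs are NOT isomorphic.

Degrees in G1: deg(0)=0, deg(1)=2, deg(2)=3, deg(3)=4, deg(4)=3, deg(5)=4, deg(6)=3, deg(7)=3.
Sorted degree sequence of G1: [4, 4, 3, 3, 3, 3, 2, 0].
Degrees in G2: deg(0)=2, deg(1)=1, deg(2)=3, deg(3)=2, deg(4)=4, deg(5)=0, deg(6)=5, deg(7)=1.
Sorted degree sequence of G2: [5, 4, 3, 2, 2, 1, 1, 0].
The (sorted) degree sequence is an isomorphism invariant, so since G1 and G2 have different degree sequences they cannot be isomorphic.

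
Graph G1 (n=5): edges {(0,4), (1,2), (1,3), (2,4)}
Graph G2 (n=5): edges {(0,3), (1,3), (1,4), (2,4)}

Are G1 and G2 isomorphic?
Yes, isomorphic

The graphs are isomorphic.
One valid mapping φ: V(G1) → V(G2): 0→0, 1→4, 2→1, 3→2, 4→3

Verify φ preserves adjacency — for each edge of G1, its image is an edge of G2:
  (0,4) → (φ(0),φ(4)) = (0,3) ∈ E(G2) ✓
  (1,2) → (φ(1),φ(2)) = (1,4) ∈ E(G2) ✓
  (1,3) → (φ(1),φ(3)) = (2,4) ∈ E(G2) ✓
  (2,4) → (φ(2),φ(4)) = (1,3) ∈ E(G2) ✓
All 4 edges of G1 map to edges of G2, and |E(G1)| = |E(G2)| = 4, so φ is a bijection on edges as well as vertices. Hence G1 ≅ G2.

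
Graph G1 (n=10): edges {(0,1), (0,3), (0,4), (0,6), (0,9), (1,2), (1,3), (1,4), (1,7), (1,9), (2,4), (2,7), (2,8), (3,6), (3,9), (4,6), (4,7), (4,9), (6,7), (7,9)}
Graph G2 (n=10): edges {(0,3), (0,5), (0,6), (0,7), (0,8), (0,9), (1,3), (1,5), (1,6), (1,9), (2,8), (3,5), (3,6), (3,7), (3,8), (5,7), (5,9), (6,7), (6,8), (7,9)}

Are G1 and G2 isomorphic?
Yes, isomorphic

The graphs are isomorphic.
One valid mapping φ: V(G1) → V(G2): 0→5, 1→0, 2→8, 3→9, 4→3, 5→4, 6→1, 7→6, 8→2, 9→7

Verify φ preserves adjacency — for each edge of G1, its image is an edge of G2:
  (0,1) → (φ(0),φ(1)) = (0,5) ∈ E(G2) ✓
  (0,3) → (φ(0),φ(3)) = (5,9) ∈ E(G2) ✓
  (0,4) → (φ(0),φ(4)) = (3,5) ∈ E(G2) ✓
  (0,6) → (φ(0),φ(6)) = (1,5) ∈ E(G2) ✓
  (0,9) → (φ(0),φ(9)) = (5,7) ∈ E(G2) ✓
  (1,2) → (φ(1),φ(2)) = (0,8) ∈ E(G2) ✓
  (1,3) → (φ(1),φ(3)) = (0,9) ∈ E(G2) ✓
  (1,4) → (φ(1),φ(4)) = (0,3) ∈ E(G2) ✓
  (1,7) → (φ(1),φ(7)) = (0,6) ∈ E(G2) ✓
  (1,9) → (φ(1),φ(9)) = (0,7) ∈ E(G2) ✓
  (2,4) → (φ(2),φ(4)) = (3,8) ∈ E(G2) ✓
  (2,7) → (φ(2),φ(7)) = (6,8) ∈ E(G2) ✓
  (2,8) → (φ(2),φ(8)) = (2,8) ∈ E(G2) ✓
  (3,6) → (φ(3),φ(6)) = (1,9) ∈ E(G2) ✓
  (3,9) → (φ(3),φ(9)) = (7,9) ∈ E(G2) ✓
  (4,6) → (φ(4),φ(6)) = (1,3) ∈ E(G2) ✓
  (4,7) → (φ(4),φ(7)) = (3,6) ∈ E(G2) ✓
  (4,9) → (φ(4),φ(9)) = (3,7) ∈ E(G2) ✓
  (6,7) → (φ(6),φ(7)) = (1,6) ∈ E(G2) ✓
  (7,9) → (φ(7),φ(9)) = (6,7) ∈ E(G2) ✓
All 20 edges of G1 map to edges of G2, and |E(G1)| = |E(G2)| = 20, so φ is a bijection on edges as well as vertices. Hence G1 ≅ G2.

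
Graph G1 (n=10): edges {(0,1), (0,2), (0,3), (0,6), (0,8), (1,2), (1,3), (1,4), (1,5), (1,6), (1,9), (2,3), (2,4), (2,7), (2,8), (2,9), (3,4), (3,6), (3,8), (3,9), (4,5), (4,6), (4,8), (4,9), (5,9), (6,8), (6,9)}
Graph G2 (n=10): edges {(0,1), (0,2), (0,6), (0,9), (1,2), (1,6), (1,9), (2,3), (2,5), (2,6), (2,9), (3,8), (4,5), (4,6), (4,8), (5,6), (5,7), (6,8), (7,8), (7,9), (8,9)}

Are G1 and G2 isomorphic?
No, not isomorphic

The graphs are NOT isomorphic.

Degrees in G1: deg(0)=5, deg(1)=7, deg(2)=7, deg(3)=7, deg(4)=7, deg(5)=3, deg(6)=6, deg(7)=1, deg(8)=5, deg(9)=6.
Sorted degree sequence of G1: [7, 7, 7, 7, 6, 6, 5, 5, 3, 1].
Degrees in G2: deg(0)=4, deg(1)=4, deg(2)=6, deg(3)=2, deg(4)=3, deg(5)=4, deg(6)=6, deg(7)=3, deg(8)=5, deg(9)=5.
Sorted degree sequence of G2: [6, 6, 5, 5, 4, 4, 4, 3, 3, 2].
The (sorted) degree sequence is an isomorphism invariant, so since G1 and G2 have different degree sequences they cannot be isomorphic.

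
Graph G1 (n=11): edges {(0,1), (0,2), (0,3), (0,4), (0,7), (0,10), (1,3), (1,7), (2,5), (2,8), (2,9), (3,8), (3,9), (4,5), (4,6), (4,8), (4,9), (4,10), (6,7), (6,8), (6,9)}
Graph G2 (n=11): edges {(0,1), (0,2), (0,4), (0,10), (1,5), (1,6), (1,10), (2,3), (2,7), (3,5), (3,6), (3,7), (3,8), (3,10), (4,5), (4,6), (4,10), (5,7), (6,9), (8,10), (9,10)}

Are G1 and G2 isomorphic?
Yes, isomorphic

The graphs are isomorphic.
One valid mapping φ: V(G1) → V(G2): 0→3, 1→7, 2→6, 3→5, 4→10, 5→9, 6→0, 7→2, 8→4, 9→1, 10→8

Verify φ preserves adjacency — for each edge of G1, its image is an edge of G2:
  (0,1) → (φ(0),φ(1)) = (3,7) ∈ E(G2) ✓
  (0,2) → (φ(0),φ(2)) = (3,6) ∈ E(G2) ✓
  (0,3) → (φ(0),φ(3)) = (3,5) ∈ E(G2) ✓
  (0,4) → (φ(0),φ(4)) = (3,10) ∈ E(G2) ✓
  (0,7) → (φ(0),φ(7)) = (2,3) ∈ E(G2) ✓
  (0,10) → (φ(0),φ(10)) = (3,8) ∈ E(G2) ✓
  (1,3) → (φ(1),φ(3)) = (5,7) ∈ E(G2) ✓
  (1,7) → (φ(1),φ(7)) = (2,7) ∈ E(G2) ✓
  (2,5) → (φ(2),φ(5)) = (6,9) ∈ E(G2) ✓
  (2,8) → (φ(2),φ(8)) = (4,6) ∈ E(G2) ✓
  (2,9) → (φ(2),φ(9)) = (1,6) ∈ E(G2) ✓
  (3,8) → (φ(3),φ(8)) = (4,5) ∈ E(G2) ✓
  (3,9) → (φ(3),φ(9)) = (1,5) ∈ E(G2) ✓
  (4,5) → (φ(4),φ(5)) = (9,10) ∈ E(G2) ✓
  (4,6) → (φ(4),φ(6)) = (0,10) ∈ E(G2) ✓
  (4,8) → (φ(4),φ(8)) = (4,10) ∈ E(G2) ✓
  (4,9) → (φ(4),φ(9)) = (1,10) ∈ E(G2) ✓
  (4,10) → (φ(4),φ(10)) = (8,10) ∈ E(G2) ✓
  (6,7) → (φ(6),φ(7)) = (0,2) ∈ E(G2) ✓
  (6,8) → (φ(6),φ(8)) = (0,4) ∈ E(G2) ✓
  (6,9) → (φ(6),φ(9)) = (0,1) ∈ E(G2) ✓
All 21 edges of G1 map to edges of G2, and |E(G1)| = |E(G2)| = 21, so φ is a bijection on edges as well as vertices. Hence G1 ≅ G2.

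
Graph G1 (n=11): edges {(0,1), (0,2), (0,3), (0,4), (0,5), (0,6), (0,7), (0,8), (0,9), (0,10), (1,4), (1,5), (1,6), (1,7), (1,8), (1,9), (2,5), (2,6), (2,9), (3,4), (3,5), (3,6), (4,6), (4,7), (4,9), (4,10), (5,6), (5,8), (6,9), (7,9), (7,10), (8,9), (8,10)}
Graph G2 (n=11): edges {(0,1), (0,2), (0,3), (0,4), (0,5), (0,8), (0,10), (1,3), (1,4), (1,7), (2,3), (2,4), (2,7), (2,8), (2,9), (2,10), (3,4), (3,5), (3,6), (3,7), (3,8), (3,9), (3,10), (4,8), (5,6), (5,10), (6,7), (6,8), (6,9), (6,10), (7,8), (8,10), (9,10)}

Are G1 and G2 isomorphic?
Yes, isomorphic

The graphs are isomorphic.
One valid mapping φ: V(G1) → V(G2): 0→3, 1→8, 2→9, 3→5, 4→0, 5→6, 6→10, 7→4, 8→7, 9→2, 10→1

Verify φ preserves adjacency — for each edge of G1, its image is an edge of G2:
  (0,1) → (φ(0),φ(1)) = (3,8) ∈ E(G2) ✓
  (0,2) → (φ(0),φ(2)) = (3,9) ∈ E(G2) ✓
  (0,3) → (φ(0),φ(3)) = (3,5) ∈ E(G2) ✓
  (0,4) → (φ(0),φ(4)) = (0,3) ∈ E(G2) ✓
  (0,5) → (φ(0),φ(5)) = (3,6) ∈ E(G2) ✓
  (0,6) → (φ(0),φ(6)) = (3,10) ∈ E(G2) ✓
  (0,7) → (φ(0),φ(7)) = (3,4) ∈ E(G2) ✓
  (0,8) → (φ(0),φ(8)) = (3,7) ∈ E(G2) ✓
  (0,9) → (φ(0),φ(9)) = (2,3) ∈ E(G2) ✓
  (0,10) → (φ(0),φ(10)) = (1,3) ∈ E(G2) ✓
  (1,4) → (φ(1),φ(4)) = (0,8) ∈ E(G2) ✓
  (1,5) → (φ(1),φ(5)) = (6,8) ∈ E(G2) ✓
  (1,6) → (φ(1),φ(6)) = (8,10) ∈ E(G2) ✓
  (1,7) → (φ(1),φ(7)) = (4,8) ∈ E(G2) ✓
  (1,8) → (φ(1),φ(8)) = (7,8) ∈ E(G2) ✓
  (1,9) → (φ(1),φ(9)) = (2,8) ∈ E(G2) ✓
  (2,5) → (φ(2),φ(5)) = (6,9) ∈ E(G2) ✓
  (2,6) → (φ(2),φ(6)) = (9,10) ∈ E(G2) ✓
  (2,9) → (φ(2),φ(9)) = (2,9) ∈ E(G2) ✓
  (3,4) → (φ(3),φ(4)) = (0,5) ∈ E(G2) ✓
  (3,5) → (φ(3),φ(5)) = (5,6) ∈ E(G2) ✓
  (3,6) → (φ(3),φ(6)) = (5,10) ∈ E(G2) ✓
  (4,6) → (φ(4),φ(6)) = (0,10) ∈ E(G2) ✓
  (4,7) → (φ(4),φ(7)) = (0,4) ∈ E(G2) ✓
  (4,9) → (φ(4),φ(9)) = (0,2) ∈ E(G2) ✓
  (4,10) → (φ(4),φ(10)) = (0,1) ∈ E(G2) ✓
  (5,6) → (φ(5),φ(6)) = (6,10) ∈ E(G2) ✓
  (5,8) → (φ(5),φ(8)) = (6,7) ∈ E(G2) ✓
  (6,9) → (φ(6),φ(9)) = (2,10) ∈ E(G2) ✓
  (7,9) → (φ(7),φ(9)) = (2,4) ∈ E(G2) ✓
  (7,10) → (φ(7),φ(10)) = (1,4) ∈ E(G2) ✓
  (8,9) → (φ(8),φ(9)) = (2,7) ∈ E(G2) ✓
  (8,10) → (φ(8),φ(10)) = (1,7) ∈ E(G2) ✓
All 33 edges of G1 map to edges of G2, and |E(G1)| = |E(G2)| = 33, so φ is a bijection on edges as well as vertices. Hence G1 ≅ G2.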